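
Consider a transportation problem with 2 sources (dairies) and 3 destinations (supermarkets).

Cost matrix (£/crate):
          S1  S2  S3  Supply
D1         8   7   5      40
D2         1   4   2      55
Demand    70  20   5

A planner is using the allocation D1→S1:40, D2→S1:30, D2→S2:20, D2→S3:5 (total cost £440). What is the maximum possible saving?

100

Current plan cost = 40·8 + 30·1 + 20·4 + 5·2 = £440.
Optimal plan:
  D1 to S1: 15 × £8 = £120
  D1 to S2: 20 × £7 = £140
  D1 to S3: 5 × £5 = £25
  D2 to S1: 55 × £1 = £55
Optimal cost = £340.
Saving = 440 − 340 = £100.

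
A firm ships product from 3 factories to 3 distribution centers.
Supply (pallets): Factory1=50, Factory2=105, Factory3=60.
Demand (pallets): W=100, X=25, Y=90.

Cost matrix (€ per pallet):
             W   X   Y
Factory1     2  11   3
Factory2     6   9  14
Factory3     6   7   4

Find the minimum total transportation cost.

1075

An optimal shipping plan:
  Factory1->W: 20 × €2 = €40
  Factory1->Y: 30 × €3 = €90
  Factory2->W: 80 × €6 = €480
  Factory2->X: 25 × €9 = €225
  Factory3->Y: 60 × €4 = €240
Total = 40 + 90 + 480 + 225 + 240 = €1075.
(Supply check: Factory1 ships 50; Factory2 ships 105; Factory3 ships 60.)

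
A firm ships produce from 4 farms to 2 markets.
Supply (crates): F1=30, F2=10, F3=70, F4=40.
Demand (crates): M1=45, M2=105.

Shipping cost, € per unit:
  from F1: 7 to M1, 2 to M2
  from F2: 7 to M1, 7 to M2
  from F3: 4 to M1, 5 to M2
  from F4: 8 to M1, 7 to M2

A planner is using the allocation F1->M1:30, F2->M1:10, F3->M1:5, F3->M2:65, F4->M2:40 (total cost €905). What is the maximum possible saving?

Current plan cost = 30·7 + 10·7 + 5·4 + 65·5 + 40·7 = €905.
Optimal plan:
  F1–M2: 30 crates
  F2–M2: 10 crates
  F3–M1: 45 crates
  F3–M2: 25 crates
  F4–M2: 40 crates
Optimal cost = €715.
Saving = 905 − 715 = €190.

190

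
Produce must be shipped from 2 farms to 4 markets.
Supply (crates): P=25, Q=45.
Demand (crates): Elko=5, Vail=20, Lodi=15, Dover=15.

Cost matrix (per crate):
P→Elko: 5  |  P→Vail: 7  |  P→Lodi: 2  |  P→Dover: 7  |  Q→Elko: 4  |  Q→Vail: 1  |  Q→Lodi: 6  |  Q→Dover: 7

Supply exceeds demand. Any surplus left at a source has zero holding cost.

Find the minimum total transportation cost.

Optimal allocation:
  P to Lodi: 15 × 2 = 30
  P to Dover: 10 × 7 = 70
  Q to Elko: 5 × 4 = 20
  Q to Vail: 20 × 1 = 20
  Q to Dover: 5 × 7 = 35
Total = 30 + 70 + 20 + 20 + 35 = 175.

175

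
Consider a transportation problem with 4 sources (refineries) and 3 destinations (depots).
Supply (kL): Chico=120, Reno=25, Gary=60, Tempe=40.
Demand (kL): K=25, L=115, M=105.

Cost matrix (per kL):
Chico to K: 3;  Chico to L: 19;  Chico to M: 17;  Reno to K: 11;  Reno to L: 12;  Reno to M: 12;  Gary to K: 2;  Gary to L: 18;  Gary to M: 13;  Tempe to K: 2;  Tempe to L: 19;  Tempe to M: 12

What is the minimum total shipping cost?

One minimum-cost allocation:
  Chico→K: 25 × 3 = 75
  Chico→L: 90 × 19 = 1710
  Chico→M: 5 × 17 = 85
  Reno→L: 25 × 12 = 300
  Gary→M: 60 × 13 = 780
  Tempe→M: 40 × 12 = 480
Total = 75 + 1710 + 85 + 300 + 780 + 480 = 3430.
(Supply check: Chico ships 120; Reno ships 25; Gary ships 60; Tempe ships 40.)

3430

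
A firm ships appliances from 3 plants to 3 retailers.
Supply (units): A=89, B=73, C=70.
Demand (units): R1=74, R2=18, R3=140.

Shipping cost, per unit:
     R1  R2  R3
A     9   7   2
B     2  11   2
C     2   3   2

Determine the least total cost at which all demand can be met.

482

Optimal allocation:
  A–R3: 89 × 2 = 178
  B–R1: 22 × 2 = 44
  B–R3: 51 × 2 = 102
  C–R1: 52 × 2 = 104
  C–R2: 18 × 3 = 54
Total = 178 + 44 + 102 + 104 + 54 = 482.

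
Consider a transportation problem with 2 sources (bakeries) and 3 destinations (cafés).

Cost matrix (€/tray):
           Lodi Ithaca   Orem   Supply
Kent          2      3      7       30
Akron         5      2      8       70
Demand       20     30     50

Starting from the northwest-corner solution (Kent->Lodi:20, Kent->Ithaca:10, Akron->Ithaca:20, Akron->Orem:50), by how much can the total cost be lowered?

20

Current plan cost = 20·2 + 10·3 + 20·2 + 50·8 = €510.
Optimal plan:
  Kent->Lodi: 20 trays
  Kent->Orem: 10 trays
  Akron->Ithaca: 30 trays
  Akron->Orem: 40 trays
Optimal cost = €490.
Saving = 510 − 490 = €20.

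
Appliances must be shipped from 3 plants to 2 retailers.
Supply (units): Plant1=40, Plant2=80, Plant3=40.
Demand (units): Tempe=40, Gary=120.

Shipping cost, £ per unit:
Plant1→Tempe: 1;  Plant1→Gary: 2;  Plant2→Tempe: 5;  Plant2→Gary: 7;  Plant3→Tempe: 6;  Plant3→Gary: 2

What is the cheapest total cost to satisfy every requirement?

640

Optimal allocation:
  Plant1→Gary: 40 × £2 = £80
  Plant2→Tempe: 40 × £5 = £200
  Plant2→Gary: 40 × £7 = £280
  Plant3→Gary: 40 × £2 = £80
Total = 80 + 200 + 280 + 80 = £640.
(Supply check: Plant1 ships 40; Plant2 ships 80; Plant3 ships 40.)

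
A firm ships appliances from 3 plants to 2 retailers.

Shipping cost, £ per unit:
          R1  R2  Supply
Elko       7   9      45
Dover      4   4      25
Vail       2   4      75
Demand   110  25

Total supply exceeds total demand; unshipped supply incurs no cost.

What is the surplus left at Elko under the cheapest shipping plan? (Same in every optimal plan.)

An optimal plan:
  Elko–R1: 35 × £7 = £245
  Dover–R2: 25 × £4 = £100
  Vail–R1: 75 × £2 = £150
Total cost = £495.
Elko ships 35 of its 45, leaving 10.

10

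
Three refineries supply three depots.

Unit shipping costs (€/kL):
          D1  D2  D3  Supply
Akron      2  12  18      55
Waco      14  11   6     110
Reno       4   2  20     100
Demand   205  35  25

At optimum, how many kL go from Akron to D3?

Optimal shipments:
  Akron->D1: 55 kL
  Waco->D1: 50 kL
  Waco->D2: 35 kL
  Waco->D3: 25 kL
  Reno->D1: 100 kL
Total cost = €1745.
The route Akron→D3 is not used.

0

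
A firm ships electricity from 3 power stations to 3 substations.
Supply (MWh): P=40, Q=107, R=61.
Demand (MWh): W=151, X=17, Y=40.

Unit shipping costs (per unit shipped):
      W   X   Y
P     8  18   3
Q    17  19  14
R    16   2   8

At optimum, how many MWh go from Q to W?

107

Optimal shipments:
  P–W: 40 MWh
  Q–W: 107 MWh
  R–W: 4 MWh
  R–X: 17 MWh
  R–Y: 40 MWh
Total cost = 2557.
So Q→W carries 107 MWh.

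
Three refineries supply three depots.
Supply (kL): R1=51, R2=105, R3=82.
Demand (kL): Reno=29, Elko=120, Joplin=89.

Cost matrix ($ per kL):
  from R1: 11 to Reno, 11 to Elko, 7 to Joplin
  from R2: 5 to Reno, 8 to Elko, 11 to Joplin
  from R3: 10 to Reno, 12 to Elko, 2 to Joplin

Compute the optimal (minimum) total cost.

1450

Optimal allocation:
  R1 to Elko: 44 × $11 = $484
  R1 to Joplin: 7 × $7 = $49
  R2 to Reno: 29 × $5 = $145
  R2 to Elko: 76 × $8 = $608
  R3 to Joplin: 82 × $2 = $164
Total = 484 + 49 + 145 + 608 + 164 = $1450.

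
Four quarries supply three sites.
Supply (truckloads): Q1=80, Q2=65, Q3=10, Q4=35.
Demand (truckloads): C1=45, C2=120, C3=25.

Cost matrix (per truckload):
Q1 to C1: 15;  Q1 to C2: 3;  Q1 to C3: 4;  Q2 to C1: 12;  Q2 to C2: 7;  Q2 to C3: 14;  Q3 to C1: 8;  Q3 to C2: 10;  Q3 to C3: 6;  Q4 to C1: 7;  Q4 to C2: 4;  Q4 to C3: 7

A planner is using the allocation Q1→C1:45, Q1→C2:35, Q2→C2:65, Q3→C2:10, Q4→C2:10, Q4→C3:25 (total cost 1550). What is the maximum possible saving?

Current plan cost = 45·15 + 35·3 + 65·7 + 10·10 + 10·4 + 25·7 = 1550.
Optimal plan:
  Q1→C2: 55 × 3 = 165
  Q1→C3: 25 × 4 = 100
  Q2→C2: 65 × 7 = 455
  Q3→C1: 10 × 8 = 80
  Q4→C1: 35 × 7 = 245
Optimal cost = 1045.
Saving = 1550 − 1045 = 505.

505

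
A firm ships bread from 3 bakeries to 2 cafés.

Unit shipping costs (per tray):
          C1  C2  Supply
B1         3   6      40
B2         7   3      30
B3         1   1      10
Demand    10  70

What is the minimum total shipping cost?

310

One minimum-cost allocation:
  B1–C1: 10 trays
  B1–C2: 30 trays
  B2–C2: 30 trays
  B3–C2: 10 trays
Total cost = 310.
(Supply check: B1 ships 40; B2 ships 30; B3 ships 10.)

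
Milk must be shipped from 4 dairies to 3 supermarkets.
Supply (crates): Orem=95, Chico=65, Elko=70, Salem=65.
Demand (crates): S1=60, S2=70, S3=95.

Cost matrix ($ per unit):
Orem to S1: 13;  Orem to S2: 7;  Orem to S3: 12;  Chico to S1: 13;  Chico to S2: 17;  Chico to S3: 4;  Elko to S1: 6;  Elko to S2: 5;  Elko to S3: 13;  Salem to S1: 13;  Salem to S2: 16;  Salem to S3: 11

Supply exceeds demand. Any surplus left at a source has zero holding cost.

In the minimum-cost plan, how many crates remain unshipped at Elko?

An optimal plan:
  Orem–S2: 60 × $7 = $420
  Chico–S3: 65 × $4 = $260
  Elko–S1: 60 × $6 = $360
  Elko–S2: 10 × $5 = $50
  Salem–S3: 30 × $11 = $330
Total cost = $1420.
Elko ships 70 of its 70, leaving 0.

0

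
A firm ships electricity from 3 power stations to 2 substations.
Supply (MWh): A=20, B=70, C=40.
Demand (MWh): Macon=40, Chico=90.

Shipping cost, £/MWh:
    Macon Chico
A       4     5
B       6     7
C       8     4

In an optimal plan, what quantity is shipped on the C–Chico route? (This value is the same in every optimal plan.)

40

Solving gives:
  A to Chico: 20 × £5 = £100
  B to Macon: 40 × £6 = £240
  B to Chico: 30 × £7 = £210
  C to Chico: 40 × £4 = £160
Total cost = £710.
So C→Chico carries 40 MWh.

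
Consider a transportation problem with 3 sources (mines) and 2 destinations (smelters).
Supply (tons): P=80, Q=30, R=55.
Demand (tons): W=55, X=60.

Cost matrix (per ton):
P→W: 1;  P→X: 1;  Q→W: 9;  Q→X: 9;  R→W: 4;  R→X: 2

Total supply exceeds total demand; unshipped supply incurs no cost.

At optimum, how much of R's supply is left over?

20

An optimal plan:
  P->W: 55 × 1 = 55
  P->X: 25 × 1 = 25
  R->X: 35 × 2 = 70
Total cost = 150.
R ships 35 of its 55, leaving 20.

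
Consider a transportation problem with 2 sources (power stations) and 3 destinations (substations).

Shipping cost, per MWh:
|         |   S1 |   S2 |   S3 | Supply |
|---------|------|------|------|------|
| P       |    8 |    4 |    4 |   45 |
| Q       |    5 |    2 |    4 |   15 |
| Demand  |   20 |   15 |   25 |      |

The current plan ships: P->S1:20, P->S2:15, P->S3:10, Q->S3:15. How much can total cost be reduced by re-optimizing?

45

Current plan cost = 20·8 + 15·4 + 10·4 + 15·4 = 320.
Optimal plan:
  P–S1: 5 × 8 = 40
  P–S2: 15 × 4 = 60
  P–S3: 25 × 4 = 100
  Q–S1: 15 × 5 = 75
Optimal cost = 275.
Saving = 320 − 275 = 45.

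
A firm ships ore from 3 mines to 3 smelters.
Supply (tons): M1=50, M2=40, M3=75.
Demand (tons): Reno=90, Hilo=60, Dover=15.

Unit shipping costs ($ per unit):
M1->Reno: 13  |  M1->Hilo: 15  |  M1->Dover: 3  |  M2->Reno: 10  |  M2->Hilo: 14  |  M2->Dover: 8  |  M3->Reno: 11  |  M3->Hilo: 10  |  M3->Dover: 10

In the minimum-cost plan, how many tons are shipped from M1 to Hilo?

The minimum-cost plan:
  M1→Reno: 35 × $13 = $455
  M1→Dover: 15 × $3 = $45
  M2→Reno: 40 × $10 = $400
  M3→Reno: 15 × $11 = $165
  M3→Hilo: 60 × $10 = $600
Total cost = $1665.
The route M1→Hilo is not used.

0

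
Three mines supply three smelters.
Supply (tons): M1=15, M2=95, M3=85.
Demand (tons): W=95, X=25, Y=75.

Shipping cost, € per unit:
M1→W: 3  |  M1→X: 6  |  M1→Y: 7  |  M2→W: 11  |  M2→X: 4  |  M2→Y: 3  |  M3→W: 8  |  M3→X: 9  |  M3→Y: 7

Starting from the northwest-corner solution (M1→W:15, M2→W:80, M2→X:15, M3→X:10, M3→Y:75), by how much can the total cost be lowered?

570

Current plan cost = 15·3 + 80·11 + 15·4 + 10·9 + 75·7 = €1600.
Optimal plan:
  M1–W: 15 × €3 = €45
  M2–X: 25 × €4 = €100
  M2–Y: 70 × €3 = €210
  M3–W: 80 × €8 = €640
  M3–Y: 5 × €7 = €35
Optimal cost = €1030.
Saving = 1600 − 1030 = €570.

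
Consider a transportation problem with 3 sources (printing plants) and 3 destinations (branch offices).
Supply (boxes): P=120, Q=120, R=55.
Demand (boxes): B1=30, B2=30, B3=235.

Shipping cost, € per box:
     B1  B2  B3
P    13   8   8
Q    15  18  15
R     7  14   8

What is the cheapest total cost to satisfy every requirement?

3170

An optimal shipping plan:
  P→B2: 30 × €8 = €240
  P→B3: 90 × €8 = €720
  Q→B3: 120 × €15 = €1800
  R→B1: 30 × €7 = €210
  R→B3: 25 × €8 = €200
Total = 240 + 720 + 1800 + 210 + 200 = €3170.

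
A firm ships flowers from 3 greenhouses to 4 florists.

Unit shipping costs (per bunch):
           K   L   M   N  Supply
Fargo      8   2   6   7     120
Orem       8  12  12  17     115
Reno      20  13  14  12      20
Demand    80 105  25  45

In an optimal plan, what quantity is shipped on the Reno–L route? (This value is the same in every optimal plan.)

Optimal shipments:
  Fargo to L: 105 × 2 = 210
  Fargo to N: 15 × 7 = 105
  Orem to K: 80 × 8 = 640
  Orem to M: 25 × 12 = 300
  Orem to N: 10 × 17 = 170
  Reno to N: 20 × 12 = 240
Total cost = 1665.
The route Reno→L is not used.

0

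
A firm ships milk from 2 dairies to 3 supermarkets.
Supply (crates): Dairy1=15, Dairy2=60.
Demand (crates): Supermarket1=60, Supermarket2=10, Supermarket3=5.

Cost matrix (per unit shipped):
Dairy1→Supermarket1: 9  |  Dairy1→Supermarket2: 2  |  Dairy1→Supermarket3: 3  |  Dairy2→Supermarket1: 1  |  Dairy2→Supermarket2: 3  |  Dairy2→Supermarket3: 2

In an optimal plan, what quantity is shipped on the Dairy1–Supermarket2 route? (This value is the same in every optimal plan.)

10

Optimal shipments:
  Dairy1->Supermarket2: 10 × 2 = 20
  Dairy1->Supermarket3: 5 × 3 = 15
  Dairy2->Supermarket1: 60 × 1 = 60
Total cost = 95.
So Dairy1→Supermarket2 carries 10 crates.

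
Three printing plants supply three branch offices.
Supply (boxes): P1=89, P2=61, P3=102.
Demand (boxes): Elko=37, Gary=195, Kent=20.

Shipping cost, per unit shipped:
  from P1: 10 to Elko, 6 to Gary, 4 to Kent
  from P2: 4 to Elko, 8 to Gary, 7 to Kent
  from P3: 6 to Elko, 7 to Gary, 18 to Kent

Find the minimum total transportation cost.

Optimal allocation:
  P1 to Gary: 69 × 6 = 414
  P1 to Kent: 20 × 4 = 80
  P2 to Elko: 37 × 4 = 148
  P2 to Gary: 24 × 8 = 192
  P3 to Gary: 102 × 7 = 714
Total = 414 + 80 + 148 + 192 + 714 = 1548.
(Supply check: P1 ships 89; P2 ships 61; P3 ships 102.)

1548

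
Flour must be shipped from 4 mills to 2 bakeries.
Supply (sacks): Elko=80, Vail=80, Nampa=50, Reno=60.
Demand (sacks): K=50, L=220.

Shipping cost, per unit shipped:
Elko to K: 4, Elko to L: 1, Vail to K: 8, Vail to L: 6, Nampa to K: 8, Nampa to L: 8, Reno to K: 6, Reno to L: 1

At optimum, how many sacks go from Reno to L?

60

Optimal shipments:
  Elko to L: 80 × 1 = 80
  Vail to L: 80 × 6 = 480
  Nampa to K: 50 × 8 = 400
  Reno to L: 60 × 1 = 60
Total cost = 1020.
So Reno→L carries 60 sacks.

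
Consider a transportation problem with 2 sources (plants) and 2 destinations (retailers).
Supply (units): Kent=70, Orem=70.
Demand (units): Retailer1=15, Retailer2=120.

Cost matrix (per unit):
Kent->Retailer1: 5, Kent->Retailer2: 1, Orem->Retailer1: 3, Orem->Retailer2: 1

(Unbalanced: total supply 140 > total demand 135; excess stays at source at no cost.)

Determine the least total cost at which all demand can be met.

165

A cheapest plan:
  Kent→Retailer2: 65 units
  Orem→Retailer1: 15 units
  Orem→Retailer2: 55 units
Total cost = 165.
(Supply check: Kent ships 65; Orem ships 70.)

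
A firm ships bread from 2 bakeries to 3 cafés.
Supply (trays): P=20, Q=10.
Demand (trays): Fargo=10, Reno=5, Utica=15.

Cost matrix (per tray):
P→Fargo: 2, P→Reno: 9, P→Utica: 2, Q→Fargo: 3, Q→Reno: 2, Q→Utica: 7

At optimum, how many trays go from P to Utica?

15

Solving gives:
  P→Fargo: 5 × 2 = 10
  P→Utica: 15 × 2 = 30
  Q→Fargo: 5 × 3 = 15
  Q→Reno: 5 × 2 = 10
Total cost = 65.
So P→Utica carries 15 trays.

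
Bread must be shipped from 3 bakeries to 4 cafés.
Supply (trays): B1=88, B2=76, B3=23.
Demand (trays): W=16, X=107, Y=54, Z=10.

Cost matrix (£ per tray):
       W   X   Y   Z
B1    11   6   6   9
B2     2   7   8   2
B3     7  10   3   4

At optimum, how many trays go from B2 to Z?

Optimal shipments:
  B1→X: 57 × £6 = £342
  B1→Y: 31 × £6 = £186
  B2→W: 16 × £2 = £32
  B2→X: 50 × £7 = £350
  B2→Z: 10 × £2 = £20
  B3→Y: 23 × £3 = £69
Total cost = £999.
So B2→Z carries 10 trays.

10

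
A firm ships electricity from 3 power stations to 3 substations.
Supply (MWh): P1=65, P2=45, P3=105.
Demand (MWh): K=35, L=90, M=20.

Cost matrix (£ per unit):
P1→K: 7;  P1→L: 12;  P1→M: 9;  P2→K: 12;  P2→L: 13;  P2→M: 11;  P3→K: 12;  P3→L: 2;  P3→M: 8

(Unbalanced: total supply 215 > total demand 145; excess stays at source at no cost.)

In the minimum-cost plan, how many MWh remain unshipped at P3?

An optimal plan:
  P1->K: 35 × £7 = £245
  P1->M: 5 × £9 = £45
  P3->L: 90 × £2 = £180
  P3->M: 15 × £8 = £120
Total cost = £590.
P3 ships 105 of its 105, leaving 0.

0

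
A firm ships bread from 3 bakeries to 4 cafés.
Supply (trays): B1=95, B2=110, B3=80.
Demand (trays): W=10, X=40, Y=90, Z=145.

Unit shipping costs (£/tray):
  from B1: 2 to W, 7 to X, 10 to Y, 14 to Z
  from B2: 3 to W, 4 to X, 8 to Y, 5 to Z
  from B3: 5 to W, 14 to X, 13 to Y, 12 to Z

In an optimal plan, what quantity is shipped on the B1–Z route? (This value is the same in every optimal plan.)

0

The minimum-cost plan:
  B1–X: 40 × £7 = £280
  B1–Y: 55 × £10 = £550
  B2–Z: 110 × £5 = £550
  B3–W: 10 × £5 = £50
  B3–Y: 35 × £13 = £455
  B3–Z: 35 × £12 = £420
Total cost = £2305.
The route B1→Z is not used.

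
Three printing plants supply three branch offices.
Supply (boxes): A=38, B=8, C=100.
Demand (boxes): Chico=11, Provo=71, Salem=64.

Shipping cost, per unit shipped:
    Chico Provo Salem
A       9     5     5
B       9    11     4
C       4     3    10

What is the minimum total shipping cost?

A cheapest plan:
  A to Salem: 38 × 5 = 190
  B to Salem: 8 × 4 = 32
  C to Chico: 11 × 4 = 44
  C to Provo: 71 × 3 = 213
  C to Salem: 18 × 10 = 180
Total = 190 + 32 + 44 + 213 + 180 = 659.

659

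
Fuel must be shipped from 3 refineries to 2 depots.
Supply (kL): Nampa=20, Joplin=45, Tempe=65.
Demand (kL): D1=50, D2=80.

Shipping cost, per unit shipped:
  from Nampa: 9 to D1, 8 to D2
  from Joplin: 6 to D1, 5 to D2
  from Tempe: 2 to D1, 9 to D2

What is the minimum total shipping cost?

620

A cheapest plan:
  Nampa–D2: 20 kL
  Joplin–D2: 45 kL
  Tempe–D1: 50 kL
  Tempe–D2: 15 kL
Total cost = 620.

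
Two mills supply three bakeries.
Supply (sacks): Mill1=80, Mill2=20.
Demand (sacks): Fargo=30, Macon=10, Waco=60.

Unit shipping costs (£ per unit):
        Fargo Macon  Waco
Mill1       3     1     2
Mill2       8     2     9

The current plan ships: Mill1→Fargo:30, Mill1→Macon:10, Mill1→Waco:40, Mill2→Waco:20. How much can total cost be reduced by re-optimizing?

Current plan cost = 30·3 + 10·1 + 40·2 + 20·9 = £360.
Optimal plan:
  Mill1→Fargo: 20 × £3 = £60
  Mill1→Waco: 60 × £2 = £120
  Mill2→Fargo: 10 × £8 = £80
  Mill2→Macon: 10 × £2 = £20
Optimal cost = £280.
Saving = 360 − 280 = £80.

80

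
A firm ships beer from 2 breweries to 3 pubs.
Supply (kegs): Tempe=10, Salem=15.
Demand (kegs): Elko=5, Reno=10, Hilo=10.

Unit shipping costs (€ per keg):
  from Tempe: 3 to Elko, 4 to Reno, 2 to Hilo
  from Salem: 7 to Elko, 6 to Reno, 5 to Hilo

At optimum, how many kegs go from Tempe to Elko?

Optimal shipments:
  Tempe to Elko: 5 × €3 = €15
  Tempe to Hilo: 5 × €2 = €10
  Salem to Reno: 10 × €6 = €60
  Salem to Hilo: 5 × €5 = €25
Total cost = €110.
So Tempe→Elko carries 5 kegs.

5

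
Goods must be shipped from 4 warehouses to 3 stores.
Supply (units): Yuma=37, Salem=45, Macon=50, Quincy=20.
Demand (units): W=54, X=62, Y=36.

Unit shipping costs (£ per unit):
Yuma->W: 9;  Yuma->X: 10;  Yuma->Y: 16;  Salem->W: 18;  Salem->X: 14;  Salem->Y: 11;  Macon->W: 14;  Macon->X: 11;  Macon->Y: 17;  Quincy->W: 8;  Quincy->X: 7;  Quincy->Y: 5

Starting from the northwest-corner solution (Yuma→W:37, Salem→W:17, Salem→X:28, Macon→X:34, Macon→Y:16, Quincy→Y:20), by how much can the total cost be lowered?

Current plan cost = 37·9 + 17·18 + 28·14 + 34·11 + 16·17 + 20·5 = £1777.
Optimal plan:
  Yuma->W: 37 units
  Salem->X: 9 units
  Salem->Y: 36 units
  Macon->X: 50 units
  Quincy->W: 17 units
  Quincy->X: 3 units
Optimal cost = £1562.
Saving = 1777 − 1562 = £215.

215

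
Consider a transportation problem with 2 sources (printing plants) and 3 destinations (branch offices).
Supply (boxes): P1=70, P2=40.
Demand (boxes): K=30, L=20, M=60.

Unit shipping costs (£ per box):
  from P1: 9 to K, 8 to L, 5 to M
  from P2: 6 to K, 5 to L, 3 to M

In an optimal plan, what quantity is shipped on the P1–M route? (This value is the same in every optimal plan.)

The minimum-cost plan:
  P1–K: 10 boxes
  P1–M: 60 boxes
  P2–K: 20 boxes
  P2–L: 20 boxes
Total cost = £610.
So P1→M carries 60 boxes.

60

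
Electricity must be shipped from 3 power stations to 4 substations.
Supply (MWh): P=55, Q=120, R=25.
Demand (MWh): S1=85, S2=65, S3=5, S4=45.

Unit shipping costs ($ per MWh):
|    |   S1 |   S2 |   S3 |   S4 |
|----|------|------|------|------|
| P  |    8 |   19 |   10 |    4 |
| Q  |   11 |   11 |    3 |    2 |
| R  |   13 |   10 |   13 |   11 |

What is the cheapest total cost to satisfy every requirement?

One minimum-cost allocation:
  P–S1: 55 MWh
  Q–S1: 30 MWh
  Q–S2: 40 MWh
  Q–S3: 5 MWh
  Q–S4: 45 MWh
  R–S2: 25 MWh
Total cost = $1565.
(Supply check: P ships 55; Q ships 120; R ships 25.)

1565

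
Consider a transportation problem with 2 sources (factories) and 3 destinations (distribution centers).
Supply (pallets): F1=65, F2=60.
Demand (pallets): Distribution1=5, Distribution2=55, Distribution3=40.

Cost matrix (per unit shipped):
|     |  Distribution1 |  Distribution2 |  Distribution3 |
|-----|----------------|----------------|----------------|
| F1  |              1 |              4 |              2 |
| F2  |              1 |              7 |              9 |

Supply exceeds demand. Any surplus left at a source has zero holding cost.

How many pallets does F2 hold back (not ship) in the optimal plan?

An optimal plan:
  F1 to Distribution2: 25 × 4 = 100
  F1 to Distribution3: 40 × 2 = 80
  F2 to Distribution1: 5 × 1 = 5
  F2 to Distribution2: 30 × 7 = 210
Total cost = 395.
F2 ships 35 of its 60, leaving 25.

25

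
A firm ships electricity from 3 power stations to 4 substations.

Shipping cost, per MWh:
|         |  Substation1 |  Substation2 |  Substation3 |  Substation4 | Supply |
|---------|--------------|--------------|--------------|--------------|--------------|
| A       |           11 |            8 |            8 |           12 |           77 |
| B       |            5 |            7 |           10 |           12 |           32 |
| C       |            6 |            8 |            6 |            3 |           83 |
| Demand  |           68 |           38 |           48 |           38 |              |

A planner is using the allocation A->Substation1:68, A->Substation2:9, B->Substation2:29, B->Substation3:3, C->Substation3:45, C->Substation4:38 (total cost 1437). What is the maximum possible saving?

Current plan cost = 68·11 + 9·8 + 29·7 + 3·10 + 45·6 + 38·3 = 1437.
Optimal plan:
  A to Substation2: 38 × 8 = 304
  A to Substation3: 39 × 8 = 312
  B to Substation1: 32 × 5 = 160
  C to Substation1: 36 × 6 = 216
  C to Substation3: 9 × 6 = 54
  C to Substation4: 38 × 3 = 114
Optimal cost = 1160.
Saving = 1437 − 1160 = 277.

277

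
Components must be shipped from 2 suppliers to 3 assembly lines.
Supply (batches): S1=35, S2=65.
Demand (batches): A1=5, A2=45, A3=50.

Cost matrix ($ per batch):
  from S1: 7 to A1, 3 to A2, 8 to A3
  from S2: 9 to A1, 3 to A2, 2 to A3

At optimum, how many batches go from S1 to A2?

30

The minimum-cost plan:
  S1→A1: 5 × $7 = $35
  S1→A2: 30 × $3 = $90
  S2→A2: 15 × $3 = $45
  S2→A3: 50 × $2 = $100
Total cost = $270.
So S1→A2 carries 30 batches.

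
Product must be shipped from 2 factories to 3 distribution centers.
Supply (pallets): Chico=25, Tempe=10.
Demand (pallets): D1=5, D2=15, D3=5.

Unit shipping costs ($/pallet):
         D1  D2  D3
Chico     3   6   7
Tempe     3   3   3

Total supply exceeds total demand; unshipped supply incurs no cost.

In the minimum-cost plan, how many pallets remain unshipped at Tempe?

0

An optimal plan:
  Chico–D1: 5 × $3 = $15
  Chico–D2: 10 × $6 = $60
  Tempe–D2: 5 × $3 = $15
  Tempe–D3: 5 × $3 = $15
Total cost = $105.
Tempe ships 10 of its 10, leaving 0.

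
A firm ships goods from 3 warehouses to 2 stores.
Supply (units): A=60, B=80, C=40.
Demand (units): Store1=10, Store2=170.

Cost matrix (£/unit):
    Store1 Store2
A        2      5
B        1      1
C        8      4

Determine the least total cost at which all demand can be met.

510

An optimal shipping plan:
  A->Store1: 10 units
  A->Store2: 50 units
  B->Store2: 80 units
  C->Store2: 40 units
Total cost = £510.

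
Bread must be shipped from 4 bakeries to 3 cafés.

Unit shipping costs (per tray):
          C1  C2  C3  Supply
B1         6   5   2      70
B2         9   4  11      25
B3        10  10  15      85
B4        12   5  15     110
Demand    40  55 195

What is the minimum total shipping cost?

2590

Optimal allocation:
  B1 to C3: 70 × 2 = 140
  B2 to C3: 25 × 11 = 275
  B3 to C1: 40 × 10 = 400
  B3 to C3: 45 × 15 = 675
  B4 to C2: 55 × 5 = 275
  B4 to C3: 55 × 15 = 825
Total = 140 + 275 + 400 + 675 + 275 + 825 = 2590.
(Supply check: B1 ships 70; B2 ships 25; B3 ships 85; B4 ships 110.)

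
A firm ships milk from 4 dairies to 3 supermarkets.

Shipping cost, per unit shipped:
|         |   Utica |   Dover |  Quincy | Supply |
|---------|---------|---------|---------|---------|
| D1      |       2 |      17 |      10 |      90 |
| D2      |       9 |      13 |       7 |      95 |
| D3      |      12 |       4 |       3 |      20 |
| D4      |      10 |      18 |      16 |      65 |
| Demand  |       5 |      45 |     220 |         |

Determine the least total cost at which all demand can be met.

2695

A cheapest plan:
  D1→Utica: 5 crates
  D1→Quincy: 85 crates
  D2→Quincy: 95 crates
  D3→Dover: 20 crates
  D4→Dover: 25 crates
  D4→Quincy: 40 crates
Total cost = 2695.
(Supply check: D1 ships 90; D2 ships 95; D3 ships 20; D4 ships 65.)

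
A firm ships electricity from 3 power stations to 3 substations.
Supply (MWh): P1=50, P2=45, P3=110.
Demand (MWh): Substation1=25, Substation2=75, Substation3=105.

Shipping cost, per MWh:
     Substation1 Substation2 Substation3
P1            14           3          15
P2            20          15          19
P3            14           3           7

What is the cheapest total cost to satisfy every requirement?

1700

A cheapest plan:
  P1->Substation2: 50 MWh
  P2->Substation1: 25 MWh
  P2->Substation2: 20 MWh
  P3->Substation2: 5 MWh
  P3->Substation3: 105 MWh
Total cost = 1700.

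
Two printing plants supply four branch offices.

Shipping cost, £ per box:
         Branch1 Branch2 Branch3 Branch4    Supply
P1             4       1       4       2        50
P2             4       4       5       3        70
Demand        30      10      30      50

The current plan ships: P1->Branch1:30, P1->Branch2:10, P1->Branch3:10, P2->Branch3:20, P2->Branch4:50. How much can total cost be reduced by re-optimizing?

30

Current plan cost = 30·4 + 10·1 + 10·4 + 20·5 + 50·3 = £420.
Optimal plan:
  P1->Branch2: 10 × £1 = £10
  P1->Branch3: 30 × £4 = £120
  P1->Branch4: 10 × £2 = £20
  P2->Branch1: 30 × £4 = £120
  P2->Branch4: 40 × £3 = £120
Optimal cost = £390.
Saving = 420 − 390 = £30.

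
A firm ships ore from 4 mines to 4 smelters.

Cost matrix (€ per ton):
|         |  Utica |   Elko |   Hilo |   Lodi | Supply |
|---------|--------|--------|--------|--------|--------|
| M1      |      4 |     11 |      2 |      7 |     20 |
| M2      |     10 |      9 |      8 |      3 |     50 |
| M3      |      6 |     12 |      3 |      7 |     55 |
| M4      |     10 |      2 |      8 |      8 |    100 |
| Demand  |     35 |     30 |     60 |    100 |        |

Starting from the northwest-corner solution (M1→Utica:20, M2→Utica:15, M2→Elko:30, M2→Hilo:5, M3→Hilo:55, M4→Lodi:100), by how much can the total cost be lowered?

460

Current plan cost = 20·4 + 15·10 + 30·9 + 5·8 + 55·3 + 100·8 = €1505.
Optimal plan:
  M1 to Utica: 15 tons
  M1 to Hilo: 5 tons
  M2 to Lodi: 50 tons
  M3 to Hilo: 55 tons
  M4 to Utica: 20 tons
  M4 to Elko: 30 tons
  M4 to Lodi: 50 tons
Optimal cost = €1045.
Saving = 1505 − 1045 = €460.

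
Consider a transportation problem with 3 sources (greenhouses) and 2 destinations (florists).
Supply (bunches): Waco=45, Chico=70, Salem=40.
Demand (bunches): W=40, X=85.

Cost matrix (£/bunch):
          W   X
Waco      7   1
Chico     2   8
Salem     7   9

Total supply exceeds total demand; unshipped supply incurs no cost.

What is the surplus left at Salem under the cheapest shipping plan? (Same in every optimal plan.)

30

Minimum-cost shipments:
  Waco→X: 45 × £1 = £45
  Chico→W: 40 × £2 = £80
  Chico→X: 30 × £8 = £240
  Salem→X: 10 × £9 = £90
Total cost = £455.
Salem ships 10 of its 40, leaving 30.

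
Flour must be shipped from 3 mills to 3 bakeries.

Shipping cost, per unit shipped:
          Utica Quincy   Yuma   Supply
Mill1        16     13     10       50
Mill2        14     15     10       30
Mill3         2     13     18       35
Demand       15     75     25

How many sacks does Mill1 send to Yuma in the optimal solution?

The minimum-cost plan:
  Mill1–Quincy: 50 × 13 = 650
  Mill2–Quincy: 5 × 15 = 75
  Mill2–Yuma: 25 × 10 = 250
  Mill3–Utica: 15 × 2 = 30
  Mill3–Quincy: 20 × 13 = 260
Total cost = 1265.
The route Mill1→Yuma is not used.

0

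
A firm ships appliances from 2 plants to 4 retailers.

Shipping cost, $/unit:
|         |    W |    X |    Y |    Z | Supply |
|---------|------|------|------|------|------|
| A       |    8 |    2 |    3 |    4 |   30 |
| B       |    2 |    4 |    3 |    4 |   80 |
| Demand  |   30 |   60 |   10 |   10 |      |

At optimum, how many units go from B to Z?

10

The minimum-cost plan:
  A->X: 30 × $2 = $60
  B->W: 30 × $2 = $60
  B->X: 30 × $4 = $120
  B->Y: 10 × $3 = $30
  B->Z: 10 × $4 = $40
Total cost = $310.
So B→Z carries 10 units.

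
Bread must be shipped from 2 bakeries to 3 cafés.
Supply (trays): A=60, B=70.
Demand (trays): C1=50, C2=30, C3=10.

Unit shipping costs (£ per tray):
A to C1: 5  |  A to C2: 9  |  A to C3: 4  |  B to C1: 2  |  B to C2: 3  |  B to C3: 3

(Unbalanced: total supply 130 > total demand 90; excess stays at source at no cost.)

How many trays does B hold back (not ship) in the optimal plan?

An optimal plan:
  A–C1: 10 × £5 = £50
  A–C3: 10 × £4 = £40
  B–C1: 40 × £2 = £80
  B–C2: 30 × £3 = £90
Total cost = £260.
B ships 70 of its 70, leaving 0.

0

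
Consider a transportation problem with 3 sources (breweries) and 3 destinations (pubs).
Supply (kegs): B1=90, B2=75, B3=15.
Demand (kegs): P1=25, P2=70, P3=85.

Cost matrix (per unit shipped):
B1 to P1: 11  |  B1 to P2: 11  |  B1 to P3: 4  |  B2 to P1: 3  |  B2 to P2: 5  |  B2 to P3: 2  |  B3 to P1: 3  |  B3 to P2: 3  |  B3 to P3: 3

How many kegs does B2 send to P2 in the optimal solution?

50

Solving gives:
  B1–P2: 5 × 11 = 55
  B1–P3: 85 × 4 = 340
  B2–P1: 25 × 3 = 75
  B2–P2: 50 × 5 = 250
  B3–P2: 15 × 3 = 45
Total cost = 765.
So B2→P2 carries 50 kegs.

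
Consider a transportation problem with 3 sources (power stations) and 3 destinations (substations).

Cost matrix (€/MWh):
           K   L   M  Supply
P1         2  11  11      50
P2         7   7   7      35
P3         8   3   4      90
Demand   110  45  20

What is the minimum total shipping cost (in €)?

760

One minimum-cost allocation:
  P1 to K: 50 × €2 = €100
  P2 to K: 35 × €7 = €245
  P3 to K: 25 × €8 = €200
  P3 to L: 45 × €3 = €135
  P3 to M: 20 × €4 = €80
Total = 100 + 245 + 200 + 135 + 80 = €760.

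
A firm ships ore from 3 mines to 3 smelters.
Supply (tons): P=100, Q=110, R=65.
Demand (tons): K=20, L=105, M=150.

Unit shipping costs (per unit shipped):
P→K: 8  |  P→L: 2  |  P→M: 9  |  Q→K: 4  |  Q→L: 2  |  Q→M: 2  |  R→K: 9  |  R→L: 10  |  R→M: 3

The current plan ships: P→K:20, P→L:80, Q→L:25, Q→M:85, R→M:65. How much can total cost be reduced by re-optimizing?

Current plan cost = 20·8 + 80·2 + 25·2 + 85·2 + 65·3 = 735.
Optimal plan:
  P to L: 100 × 2 = 200
  Q to K: 20 × 4 = 80
  Q to L: 5 × 2 = 10
  Q to M: 85 × 2 = 170
  R to M: 65 × 3 = 195
Optimal cost = 655.
Saving = 735 − 655 = 80.

80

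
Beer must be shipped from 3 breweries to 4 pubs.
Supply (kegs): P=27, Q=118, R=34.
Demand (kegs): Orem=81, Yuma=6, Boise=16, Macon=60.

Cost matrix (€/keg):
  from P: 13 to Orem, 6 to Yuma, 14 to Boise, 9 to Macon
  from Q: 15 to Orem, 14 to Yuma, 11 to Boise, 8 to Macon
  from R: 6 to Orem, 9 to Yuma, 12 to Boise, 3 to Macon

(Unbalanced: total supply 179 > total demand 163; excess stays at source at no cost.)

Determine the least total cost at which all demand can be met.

A cheapest plan:
  P–Orem: 21 × €13 = €273
  P–Yuma: 6 × €6 = €36
  Q–Orem: 26 × €15 = €390
  Q–Boise: 16 × €11 = €176
  Q–Macon: 60 × €8 = €480
  R–Orem: 34 × €6 = €204
Total = 273 + 36 + 390 + 176 + 480 + 204 = €1559.
(Supply check: P ships 27; Q ships 102; R ships 34.)

1559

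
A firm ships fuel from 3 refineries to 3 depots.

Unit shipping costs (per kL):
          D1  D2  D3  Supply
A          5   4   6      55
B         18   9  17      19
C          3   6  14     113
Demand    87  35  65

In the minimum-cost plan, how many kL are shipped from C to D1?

Optimal shipments:
  A–D3: 55 × 6 = 330
  B–D2: 9 × 9 = 81
  B–D3: 10 × 17 = 170
  C–D1: 87 × 3 = 261
  C–D2: 26 × 6 = 156
Total cost = 998.
So C→D1 carries 87 kL.

87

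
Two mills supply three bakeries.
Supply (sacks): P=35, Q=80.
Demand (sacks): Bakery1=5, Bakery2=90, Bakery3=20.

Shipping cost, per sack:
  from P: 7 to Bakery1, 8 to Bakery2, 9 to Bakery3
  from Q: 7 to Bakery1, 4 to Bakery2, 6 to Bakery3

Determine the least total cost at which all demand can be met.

615

Optimal allocation:
  P–Bakery1: 5 × 7 = 35
  P–Bakery2: 10 × 8 = 80
  P–Bakery3: 20 × 9 = 180
  Q–Bakery2: 80 × 4 = 320
Total = 35 + 80 + 180 + 320 = 615.
(Supply check: P ships 35; Q ships 80.)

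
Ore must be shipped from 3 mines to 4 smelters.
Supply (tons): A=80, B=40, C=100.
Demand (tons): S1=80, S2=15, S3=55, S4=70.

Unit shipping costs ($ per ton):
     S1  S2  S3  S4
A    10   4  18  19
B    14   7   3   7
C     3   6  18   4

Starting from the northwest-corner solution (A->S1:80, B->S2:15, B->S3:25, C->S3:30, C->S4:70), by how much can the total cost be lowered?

480

Current plan cost = 80·10 + 15·7 + 25·3 + 30·18 + 70·4 = $1800.
Optimal plan:
  A->S1: 50 tons
  A->S2: 15 tons
  A->S3: 15 tons
  B->S3: 40 tons
  C->S1: 30 tons
  C->S4: 70 tons
Optimal cost = $1320.
Saving = 1800 − 1320 = $480.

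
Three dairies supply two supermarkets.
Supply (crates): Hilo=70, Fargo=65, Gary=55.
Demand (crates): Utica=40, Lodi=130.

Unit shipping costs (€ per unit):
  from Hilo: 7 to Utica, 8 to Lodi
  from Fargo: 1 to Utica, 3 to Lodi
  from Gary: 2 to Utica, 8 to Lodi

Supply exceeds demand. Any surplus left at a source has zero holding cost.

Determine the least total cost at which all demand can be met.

One minimum-cost allocation:
  Hilo–Lodi: 65 × €8 = €520
  Fargo–Lodi: 65 × €3 = €195
  Gary–Utica: 40 × €2 = €80
Total = 520 + 195 + 80 = €795.

795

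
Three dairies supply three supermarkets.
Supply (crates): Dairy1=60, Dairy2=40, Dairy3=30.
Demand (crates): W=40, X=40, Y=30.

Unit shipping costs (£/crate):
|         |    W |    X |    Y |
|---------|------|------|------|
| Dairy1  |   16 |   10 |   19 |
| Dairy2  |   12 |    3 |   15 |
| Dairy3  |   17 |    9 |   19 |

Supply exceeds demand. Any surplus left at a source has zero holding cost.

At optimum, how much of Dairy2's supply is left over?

0

Minimum-cost shipments:
  Dairy1 to W: 40 × £16 = £640
  Dairy2 to X: 40 × £3 = £120
  Dairy3 to Y: 30 × £19 = £570
Total cost = £1330.
Dairy2 ships 40 of its 40, leaving 0.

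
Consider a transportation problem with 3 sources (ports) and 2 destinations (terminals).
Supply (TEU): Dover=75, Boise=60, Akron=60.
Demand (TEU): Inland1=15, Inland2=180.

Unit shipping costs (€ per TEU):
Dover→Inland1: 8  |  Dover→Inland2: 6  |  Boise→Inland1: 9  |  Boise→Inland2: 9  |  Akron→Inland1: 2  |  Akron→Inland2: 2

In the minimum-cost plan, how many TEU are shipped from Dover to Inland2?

The minimum-cost plan:
  Dover→Inland2: 75 × €6 = €450
  Boise→Inland1: 15 × €9 = €135
  Boise→Inland2: 45 × €9 = €405
  Akron→Inland2: 60 × €2 = €120
Total cost = €1110.
So Dover→Inland2 carries 75 TEU.

75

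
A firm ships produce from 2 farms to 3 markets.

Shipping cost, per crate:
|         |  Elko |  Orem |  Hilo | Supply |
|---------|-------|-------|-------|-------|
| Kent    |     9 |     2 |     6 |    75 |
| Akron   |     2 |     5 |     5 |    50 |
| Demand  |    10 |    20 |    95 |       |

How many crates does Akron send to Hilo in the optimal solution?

40

The minimum-cost plan:
  Kent–Orem: 20 × 2 = 40
  Kent–Hilo: 55 × 6 = 330
  Akron–Elko: 10 × 2 = 20
  Akron–Hilo: 40 × 5 = 200
Total cost = 590.
So Akron→Hilo carries 40 crates.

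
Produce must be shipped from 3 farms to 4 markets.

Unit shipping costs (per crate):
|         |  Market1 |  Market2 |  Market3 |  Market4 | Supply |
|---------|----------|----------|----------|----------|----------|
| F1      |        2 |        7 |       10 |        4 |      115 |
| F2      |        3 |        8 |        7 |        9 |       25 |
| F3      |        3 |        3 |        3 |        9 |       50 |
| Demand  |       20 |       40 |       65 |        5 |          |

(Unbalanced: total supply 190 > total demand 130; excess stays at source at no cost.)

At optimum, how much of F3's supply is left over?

Minimum-cost shipments:
  F1->Market1: 20 × 2 = 40
  F1->Market2: 40 × 7 = 280
  F1->Market4: 5 × 4 = 20
  F2->Market3: 15 × 7 = 105
  F3->Market3: 50 × 3 = 150
Total cost = 595.
F3 ships 50 of its 50, leaving 0.

0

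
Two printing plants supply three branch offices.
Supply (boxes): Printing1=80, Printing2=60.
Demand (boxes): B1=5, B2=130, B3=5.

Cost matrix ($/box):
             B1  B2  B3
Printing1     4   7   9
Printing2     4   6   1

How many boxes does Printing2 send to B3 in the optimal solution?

Optimal shipments:
  Printing1–B1: 5 × $4 = $20
  Printing1–B2: 75 × $7 = $525
  Printing2–B2: 55 × $6 = $330
  Printing2–B3: 5 × $1 = $5
Total cost = $880.
So Printing2→B3 carries 5 boxes.

5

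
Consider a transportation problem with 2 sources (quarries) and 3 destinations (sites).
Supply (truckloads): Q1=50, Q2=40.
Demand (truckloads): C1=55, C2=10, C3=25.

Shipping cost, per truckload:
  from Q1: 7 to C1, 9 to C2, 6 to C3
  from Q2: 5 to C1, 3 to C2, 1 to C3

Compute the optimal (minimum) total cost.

430

Optimal allocation:
  Q1–C1: 50 × 7 = 350
  Q2–C1: 5 × 5 = 25
  Q2–C2: 10 × 3 = 30
  Q2–C3: 25 × 1 = 25
Total = 350 + 25 + 30 + 25 = 430.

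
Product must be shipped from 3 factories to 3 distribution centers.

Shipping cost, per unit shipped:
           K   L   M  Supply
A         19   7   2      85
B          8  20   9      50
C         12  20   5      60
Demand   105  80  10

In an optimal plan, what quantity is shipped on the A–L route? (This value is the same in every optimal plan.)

Optimal shipments:
  A->L: 80 × 7 = 560
  A->M: 5 × 2 = 10
  B->K: 50 × 8 = 400
  C->K: 55 × 12 = 660
  C->M: 5 × 5 = 25
Total cost = 1655.
So A→L carries 80 pallets.

80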